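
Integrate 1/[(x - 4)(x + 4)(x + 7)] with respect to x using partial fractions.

Cover-up: P = 1/88, Q = -1/24, R = 1/33. Decomposition: (1/88)/(x - 4) - (1/24)/(x + 4) + (1/33)/(x + 7). Integrate each term: (1/88) ln|(x - 4)| - (1/24) ln|(x + 4)| + (1/33) ln|(x + 7)| + C


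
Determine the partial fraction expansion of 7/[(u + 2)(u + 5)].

7/(u + 2)(u + 5) = P/(u + 2) + Q/(u + 5). P = 7/(-2 + 5) = 7/3, Q = 7/(-5 + 2) = -7/3
Result: (7/3)/(u + 2) - (7/3)/(u + 5)


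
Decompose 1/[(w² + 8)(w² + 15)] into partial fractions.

Coefficient matching gives P = R = 0, Q = 1/(15-8) = 1/7, S = -Q = -1/7
Result: (1/7)/(w² + 8) - (1/7)/(w² + 15)


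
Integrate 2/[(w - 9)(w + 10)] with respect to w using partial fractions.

Decompose: 2/[(w - 9)(w + 10)] = (2/19)/(w - 9) - (2/19)/(w + 10). Integrate each term: (2/19) ln|(w - 9)| - (2/19) ln|(w + 10)| + C


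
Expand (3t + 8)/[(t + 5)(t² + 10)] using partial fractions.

At t=-5: A = (3·(-5) + 8)/((-5)² + 10) = -1/5. B = -A = 1/5, C = 3 - (-5)·A = 2
Result: (-1/5)/(t + 5) + ((1/5)t + 2)/(t² + 10)


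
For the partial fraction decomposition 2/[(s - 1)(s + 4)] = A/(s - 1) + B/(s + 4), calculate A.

Cover-up at s = 1: A = 2/(1 + 4) = 2/5


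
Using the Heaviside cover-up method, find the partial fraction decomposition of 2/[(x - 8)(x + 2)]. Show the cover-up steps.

Cover (x - 8): set x=8, get α = 2/(8 + 2) = 1/5. Cover (x + 2): set x=-2, get β = 2/(-2 - 8) = -1/5.
Result: (1/5)/(x - 8) - (1/5)/(x + 2)


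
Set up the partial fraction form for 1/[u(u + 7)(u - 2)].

Three distinct linear factors: P/u + Q/(u + 7) + R/(u - 2)


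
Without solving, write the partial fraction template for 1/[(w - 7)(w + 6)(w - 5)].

Three distinct linear factors: P/(w - 7) + Q/(w + 6) + R/(w - 5)


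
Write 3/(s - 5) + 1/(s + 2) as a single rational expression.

Common denominator (s - 5)(s + 2). Numerator: 3(s + 2) + 1(s - 5) = (3s + 6) + (s - 5) = 4s + 1
Result: (4s + 1)/[(s - 5)(s + 2)]


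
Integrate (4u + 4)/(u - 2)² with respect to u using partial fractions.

Decompose: A = 4, B = 4·2 + 4 = 12, so (4u + 4)/(u - 2)² = 4/(u - 2) + 12/(u - 2)². Integrate: ∫ A/(u - 2) du = 4 ln|(u - 2)|; ∫ B/(u - 2)² du = -12/(u - 2). Sum: 4 ln|(u - 2)| - 12/(u - 2) + C


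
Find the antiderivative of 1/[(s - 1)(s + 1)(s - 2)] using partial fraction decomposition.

Cover-up: α = -1/2, β = 1/6, γ = 1/3. Decomposition: (-1/2)/(s - 1) + (1/6)/(s + 1) + (1/3)/(s - 2). Integrate each term: (-1/2) ln|(s - 1)| + (1/6) ln|(s + 1)| + (1/3) ln|(s - 2)| + C


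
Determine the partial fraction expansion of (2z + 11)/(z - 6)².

(2z + 11) = P(z - 6) + Q. At z = 6: Q = 2·6 + 11 = 23. Coeff of z: P = 2
Result: 2/(z - 6) + 23/(z - 6)²


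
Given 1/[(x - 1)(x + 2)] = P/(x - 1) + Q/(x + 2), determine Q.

Cover-up at x = -2: Q = 1/(-2 - 1) = -1/3


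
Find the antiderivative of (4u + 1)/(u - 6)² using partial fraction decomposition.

Decompose: A = 4, B = 4·6 + 1 = 25, so (4u + 1)/(u - 6)² = 4/(u - 6) + 25/(u - 6)². Integrate: ∫ A/(u - 6) du = 4 ln|(u - 6)|; ∫ B/(u - 6)² du = -25/(u - 6). Sum: 4 ln|(u - 6)| - 25/(u - 6) + C


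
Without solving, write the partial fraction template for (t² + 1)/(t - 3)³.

Repeated linear factor (power 3): A/(t - 3) + B/(t - 3)² + C/(t - 3)³


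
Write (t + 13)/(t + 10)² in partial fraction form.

(t + 13) = α(t + 10) + β. At t = -10: β = 1·(-10) + 13 = 3. Coeff of t: α = 1
Result: 1/(t + 10) + 3/(t + 10)²


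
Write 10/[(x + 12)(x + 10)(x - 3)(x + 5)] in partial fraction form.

Using Heaviside cover-up: (-1/21)/(x + 12) + (1/13)/(x + 10) + (1/156)/(x - 3) - (1/28)/(x + 5)


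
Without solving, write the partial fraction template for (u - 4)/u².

Repeated linear factor: A/u + B/u²


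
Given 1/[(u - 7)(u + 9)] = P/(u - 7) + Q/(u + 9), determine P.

Cover-up at u = 7: P = 1/(7 + 9) = 1/16


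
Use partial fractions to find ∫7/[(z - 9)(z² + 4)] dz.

Cover-up at z=9: P = 7/(9²+4) = 7/85. Coeff matching: Q = -7/85, R = -63/85. Decomposition: (7/85)/(z - 9) - ((7/85)z + 63/85)/(z² + 4). Integrate: linear → ln, quadratic → (1/2)ln + arctan: (7/85) ln|(z - 9)| - (7/170) ln(z² + 4) - (63/170) arctan(z/2) + C


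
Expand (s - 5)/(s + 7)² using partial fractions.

(s - 5) = α(s + 7) + β. At s = -7: β = 1·(-7) - 5 = -12. Coeff of s: α = 1
Result: 1/(s + 7) - 12/(s + 7)²


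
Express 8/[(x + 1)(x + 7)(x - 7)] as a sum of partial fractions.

Using cover-up method: A = -1/6, B = 2/21, C = 1/14
Result: (-1/6)/(x + 1) + (2/21)/(x + 7) + (1/14)/(x - 7)


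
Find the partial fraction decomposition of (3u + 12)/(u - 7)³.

(3u + 12) = P(u - 7)² + Q(u - 7) + R. At u = 7: R = 3·7 + 12 = 33. Coefficients: P = 0, Q = 3
Result: 3/(u - 7)² + 33/(u - 7)³


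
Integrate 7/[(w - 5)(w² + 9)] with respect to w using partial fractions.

Cover-up at w=5: P = 7/(5²+9) = 7/34. Coeff matching: Q = -7/34, R = -35/34. Decomposition: (7/34)/(w - 5) - ((7/34)w + 35/34)/(w² + 9). Integrate: linear → ln, quadratic → (1/2)ln + arctan: (7/34) ln|(w - 5)| - (7/68) ln(w² + 9) - (35/102) arctan(w/3) + C


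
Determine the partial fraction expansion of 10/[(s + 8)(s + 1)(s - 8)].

Using cover-up method: α = 5/56, β = -10/63, γ = 5/72
Result: (5/56)/(s + 8) - (10/63)/(s + 1) + (5/72)/(s - 8)


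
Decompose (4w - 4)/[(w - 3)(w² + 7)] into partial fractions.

At w=3: P = (4·3 - 4)/(3² + 7) = 1/2. Q = -P = -1/2, R = 4 - 3·P = 5/2
Result: (1/2)/(w - 3) - ((1/2)w - 5/2)/(w² + 7)


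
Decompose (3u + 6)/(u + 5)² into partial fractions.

(3u + 6) = A(u + 5) + B. At u = -5: B = 3·(-5) + 6 = -9. Coeff of u: A = 3
Result: 3/(u + 5) - 9/(u + 5)²


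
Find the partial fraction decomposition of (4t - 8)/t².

(4t - 8) = Pt + Q. At t = 0: Q = 4·0 - 8 = -8. Coeff of t: P = 4
Result: 4/t - 8/t²


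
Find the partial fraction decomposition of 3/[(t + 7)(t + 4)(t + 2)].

Using cover-up method: α = 1/5, β = -1/2, γ = 3/10
Result: (1/5)/(t + 7) - (1/2)/(t + 4) + (3/10)/(t + 2)


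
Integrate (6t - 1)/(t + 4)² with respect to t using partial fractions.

Decompose: A = 6, B = 6·(-4) - 1 = -25, so (6t - 1)/(t + 4)² = 6/(t + 4) - 25/(t + 4)². Integrate: ∫ A/(t + 4) dt = 6 ln|(t + 4)|; ∫ B/(t + 4)² dt = 25/(t + 4). Sum: 6 ln|(t + 4)| + 25/(t + 4) + C


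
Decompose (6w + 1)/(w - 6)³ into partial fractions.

(6w + 1) = P(w - 6)² + Q(w - 6) + R. At w = 6: R = 6·6 + 1 = 37. Coefficients: P = 0, Q = 6
Result: 6/(w - 6)² + 37/(w - 6)³


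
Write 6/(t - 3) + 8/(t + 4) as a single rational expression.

Common denominator (t - 3)(t + 4). Numerator: 6(t + 4) + 8(t - 3) = (6t + 24) + (8t - 24) = 14t
Result: (14t)/[(t - 3)(t + 4)]


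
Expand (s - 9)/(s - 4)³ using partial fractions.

(s - 9) = α(s - 4)² + β(s - 4) + γ. At s = 4: γ = 1·4 - 9 = -5. Coefficients: α = 0, β = 1
Result: 1/(s - 4)² - 5/(s - 4)³


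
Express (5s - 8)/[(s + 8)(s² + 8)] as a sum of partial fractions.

At s=-8: P = (5·(-8) - 8)/((-8)² + 8) = -2/3. Q = -P = 2/3, R = 5 - (-8)·P = -1/3
Result: (-2/3)/(s + 8) + ((2/3)s - 1/3)/(s² + 8)


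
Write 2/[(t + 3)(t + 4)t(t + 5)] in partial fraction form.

Using Heaviside cover-up: (-1/3)/(t + 3) + (1/2)/(t + 4) + (1/30)/t - (1/5)/(t + 5)


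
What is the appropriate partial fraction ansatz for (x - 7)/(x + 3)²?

Repeated linear factor: A/(x + 3) + B/(x + 3)²


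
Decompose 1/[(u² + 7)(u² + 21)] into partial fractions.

Coefficient matching gives P = R = 0, Q = 1/(21-7) = 1/14, S = -Q = -1/14
Result: (1/14)/(u² + 7) - (1/14)/(u² + 21)


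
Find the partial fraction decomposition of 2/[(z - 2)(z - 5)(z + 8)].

Using cover-up method: A = -1/15, B = 2/39, C = 1/65
Result: (-1/15)/(z - 2) + (2/39)/(z - 5) + (1/65)/(z + 8)


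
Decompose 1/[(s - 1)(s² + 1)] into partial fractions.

Cover-up at s = 1: α = 1/(1² + 1) = 1/2. Then β = -α = -1/2, γ = -α·(0 + 1) = -1/2
Result: (1/2)/(s - 1) - ((1/2)s + 1/2)/(s² + 1)


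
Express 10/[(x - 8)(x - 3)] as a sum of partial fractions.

10/(x - 8)(x - 3) = P/(x - 8) + Q/(x - 3). P = 10/(8 - 3) = 2, Q = 10/(3 - 8) = -2
Result: 2/(x - 8) - 2/(x - 3)


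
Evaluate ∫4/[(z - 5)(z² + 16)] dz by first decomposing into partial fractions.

Cover-up at z=5: α = 4/(5²+16) = 4/41. Coeff matching: β = -4/41, γ = -20/41. Decomposition: (4/41)/(z - 5) - ((4/41)z + 20/41)/(z² + 16). Integrate: linear → ln, quadratic → (1/2)ln + arctan: (4/41) ln|(z - 5)| - (2/41) ln(z² + 16) - (5/41) arctan(z/4) + C


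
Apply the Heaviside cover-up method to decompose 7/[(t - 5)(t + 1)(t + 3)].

Cover (t - 5), t=5: A = 7/[(5 + 1)(5 + 3)] = 7/48. Cover (t + 1), t=-1: B = 7/[(-1 - 5)(-1 + 3)] = -7/12. Cover (t + 3), t=-3: C = 7/[(-3 - 5)(-3 + 1)] = 7/16.
Result: (7/48)/(t - 5) - (7/12)/(t + 1) + (7/16)/(t + 3)


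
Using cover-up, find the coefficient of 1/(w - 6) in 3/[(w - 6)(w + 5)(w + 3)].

Cover (w - 6), set w=6: 3/[(6 + 5)(6 + 3)] = 1/33


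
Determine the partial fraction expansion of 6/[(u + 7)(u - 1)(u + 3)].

Using cover-up method: α = 3/16, β = 3/16, γ = -3/8
Result: (3/16)/(u + 7) + (3/16)/(u - 1) - (3/8)/(u + 3)


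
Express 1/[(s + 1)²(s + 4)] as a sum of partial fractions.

Cover-up at s=-4: γ = 1/(-4 + 1)² = 1/9. Cover-up at s=-1: β = 1/(-1 + 4) = 1/3. Comparing s² coeff: α = -γ = -1/9
Result: (-1/9)/(s + 1) + (1/3)/(s + 1)² + (1/9)/(s + 4)


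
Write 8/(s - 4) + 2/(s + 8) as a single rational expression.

Common denominator (s - 4)(s + 8). Numerator: 8(s + 8) + 2(s - 4) = (8s + 64) + (2s - 8) = 10s + 56
Result: (10s + 56)/[(s - 4)(s + 8)]


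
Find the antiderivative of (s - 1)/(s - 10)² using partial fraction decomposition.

Decompose: A = 1, B = 1·10 - 1 = 9, so (s - 1)/(s - 10)² = 1/(s - 10) + 9/(s - 10)². Integrate: ∫ A/(s - 10) ds = ln|(s - 10)|; ∫ B/(s - 10)² ds = -9/(s - 10). Sum: ln|(s - 10)| - 9/(s - 10) + C


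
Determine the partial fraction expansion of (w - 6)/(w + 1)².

(w - 6) = P(w + 1) + Q. At w = -1: Q = 1·(-1) - 6 = -7. Coeff of w: P = 1
Result: 1/(w + 1) - 7/(w + 1)²


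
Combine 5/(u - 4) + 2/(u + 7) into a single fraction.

Common denominator (u - 4)(u + 7). Numerator: 5(u + 7) + 2(u - 4) = (5u + 35) + (2u - 8) = 7u + 27
Result: (7u + 27)/[(u - 4)(u + 7)]


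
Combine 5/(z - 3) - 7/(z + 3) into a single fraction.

Common denominator (z - 3)(z + 3). Numerator: 5(z + 3) - 7(z - 3) = (5z + 15) - (7z - 21) = -2z + 36
Result: (-2z + 36)/[(z - 3)(z + 3)]


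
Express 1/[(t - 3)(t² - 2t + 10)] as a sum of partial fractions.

Cover-up at t = 3: P = 1/(3² - 2·3 + 10) = 1/13. Then Q = -P = -1/13, R = -P·(-2 + 3) = -1/13
Result: (1/13)/(t - 3) - ((1/13)t + 1/13)/(t² - 2t + 10)


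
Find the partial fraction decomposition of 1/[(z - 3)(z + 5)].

1/(z - 3)(z + 5) = P/(z - 3) + Q/(z + 5). P = 1/(3 + 5) = 1/8, Q = 1/(-5 - 3) = -1/8
Result: (1/8)/(z - 3) - (1/8)/(z + 5)


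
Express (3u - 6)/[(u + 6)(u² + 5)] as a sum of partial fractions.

At u=-6: P = (3·(-6) - 6)/((-6)² + 5) = -24/41. Q = -P = 24/41, R = 3 - (-6)·P = -21/41
Result: (-24/41)/(u + 6) + ((24/41)u - 21/41)/(u² + 5)


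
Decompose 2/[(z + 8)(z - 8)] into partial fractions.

2/(z + 8)(z - 8) = α/(z + 8) + β/(z - 8). α = 2/(-8 - 8) = -1/8, β = 2/(8 + 8) = 1/8
Result: (-1/8)/(z + 8) + (1/8)/(z - 8)


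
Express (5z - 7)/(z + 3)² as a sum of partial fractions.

(5z - 7) = A(z + 3) + B. At z = -3: B = 5·(-3) - 7 = -22. Coeff of z: A = 5
Result: 5/(z + 3) - 22/(z + 3)²


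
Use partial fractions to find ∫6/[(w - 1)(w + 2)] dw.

Decompose: 6/[(w - 1)(w + 2)] = 2/(w - 1) - 2/(w + 2). Integrate each term: 2 ln|(w - 1)| - 2 ln|(w + 2)| + C


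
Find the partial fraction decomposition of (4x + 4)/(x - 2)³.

(4x + 4) = P(x - 2)² + Q(x - 2) + R. At x = 2: R = 4·2 + 4 = 12. Coefficients: P = 0, Q = 4
Result: 4/(x - 2)² + 12/(x - 2)³


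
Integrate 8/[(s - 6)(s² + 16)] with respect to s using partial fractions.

Cover-up at s=6: A = 8/(6²+16) = 2/13. Coeff matching: B = -2/13, C = -12/13. Decomposition: (2/13)/(s - 6) - ((2/13)s + 12/13)/(s² + 16). Integrate: linear → ln, quadratic → (1/2)ln + arctan: (2/13) ln|(s - 6)| - (1/13) ln(s² + 16) - (3/13) arctan(s/4) + C


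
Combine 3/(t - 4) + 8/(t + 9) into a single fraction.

Common denominator (t - 4)(t + 9). Numerator: 3(t + 9) + 8(t - 4) = (3t + 27) + (8t - 32) = 11t - 5
Result: (11t - 5)/[(t - 4)(t + 9)]


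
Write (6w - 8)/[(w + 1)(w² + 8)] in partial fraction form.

At w=-1: α = (6·(-1) - 8)/((-1)² + 8) = -14/9. β = -α = 14/9, γ = 6 - (-1)·α = 40/9
Result: (-14/9)/(w + 1) + ((14/9)w + 40/9)/(w² + 8)


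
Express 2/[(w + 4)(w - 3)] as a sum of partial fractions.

2/(w + 4)(w - 3) = A/(w + 4) + B/(w - 3). A = 2/(-4 - 3) = -2/7, B = 2/(3 + 4) = 2/7
Result: (-2/7)/(w + 4) + (2/7)/(w - 3)


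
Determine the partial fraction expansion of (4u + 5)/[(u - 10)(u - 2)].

At u=10: A = (4·10 + 5)/(10 - 2) = 45/8. At u=2: B = (4·2 + 5)/(2 - 10) = -13/8
Result: (45/8)/(u - 10) - (13/8)/(u - 2)


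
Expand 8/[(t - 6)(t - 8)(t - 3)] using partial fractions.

Using cover-up method: P = -4/3, Q = 4/5, R = 8/15
Result: (-4/3)/(t - 6) + (4/5)/(t - 8) + (8/15)/(t - 3)


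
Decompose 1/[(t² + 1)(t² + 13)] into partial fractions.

Coefficient matching gives α = γ = 0, β = 1/(13-1) = 1/12, δ = -β = -1/12
Result: (1/12)/(t² + 1) - (1/12)/(t² + 13)


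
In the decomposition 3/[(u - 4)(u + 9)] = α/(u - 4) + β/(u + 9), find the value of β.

Cover-up at u = -9: β = 3/(-9 - 4) = -3/13


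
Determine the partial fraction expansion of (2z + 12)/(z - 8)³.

(2z + 12) = A(z - 8)² + B(z - 8) + C. At z = 8: C = 2·8 + 12 = 28. Coefficients: A = 0, B = 2
Result: 2/(z - 8)² + 28/(z - 8)³


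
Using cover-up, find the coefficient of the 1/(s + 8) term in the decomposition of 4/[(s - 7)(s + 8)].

Cover (s + 8), set s=-8: 4/((s - 7) at s=-8) = 4/(-15) = -4/15


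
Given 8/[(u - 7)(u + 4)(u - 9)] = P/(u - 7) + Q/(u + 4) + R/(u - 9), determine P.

Cover-up at u = 7: P = 8/[(7 + 4)(7 - 9)] = 8/[(11)(-2)] = -8/22 = -4/11


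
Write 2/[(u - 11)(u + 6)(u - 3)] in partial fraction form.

Using cover-up method: A = 1/68, B = 2/153, C = -1/36
Result: (1/68)/(u - 11) + (2/153)/(u + 6) - (1/36)/(u - 3)


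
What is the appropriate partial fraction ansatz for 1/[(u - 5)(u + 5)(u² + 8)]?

Two linear + quadratic: A/(u - 5) + B/(u + 5) + (Cu + D)/(u² + 8)


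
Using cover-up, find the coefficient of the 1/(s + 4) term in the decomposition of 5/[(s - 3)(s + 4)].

Cover (s + 4), set s=-4: 5/((s - 3) at s=-4) = 5/(-7) = -5/7


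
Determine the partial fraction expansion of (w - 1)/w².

(w - 1) = Aw + B. At w = 0: B = 1·0 - 1 = -1. Coeff of w: A = 1
Result: 1/w - 1/w²


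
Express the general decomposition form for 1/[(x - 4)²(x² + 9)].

Repeated linear + quadratic: P/(x - 4) + Q/(x - 4)² + (Rx + S)/(x² + 9)


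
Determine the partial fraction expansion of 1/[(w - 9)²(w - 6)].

Cover-up at w=6: γ = 1/(6 - 9)² = 1/9. Cover-up at w=9: β = 1/(9 - 6) = 1/3. Comparing w² coeff: α = -γ = -1/9
Result: (-1/9)/(w - 9) + (1/3)/(w - 9)² + (1/9)/(w - 6)


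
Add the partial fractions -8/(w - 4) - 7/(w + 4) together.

Common denominator (w - 4)(w + 4). Numerator: -8(w + 4) - 7(w - 4) = (-8w - 32) - (7w - 28) = -15w - 4
Result: (-15w - 4)/[(w - 4)(w + 4)]


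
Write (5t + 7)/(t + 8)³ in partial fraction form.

(5t + 7) = α(t + 8)² + β(t + 8) + γ. At t = -8: γ = 5·(-8) + 7 = -33. Coefficients: α = 0, β = 5
Result: 5/(t + 8)² - 33/(t + 8)³


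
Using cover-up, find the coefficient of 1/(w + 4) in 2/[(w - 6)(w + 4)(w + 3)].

Cover (w + 4), set w=-4: 2/[(-4 - 6)(-4 + 3)] = 1/5


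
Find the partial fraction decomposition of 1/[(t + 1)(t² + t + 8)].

Cover-up at t = -1: A = 1/((-1)² + 1·(-1) + 8) = 1/8. Then B = -A = -1/8, C = -A·(1 - 1) = 0
Result: (1/8)/(t + 1) - ((1/8)t)/(t² + t + 8)


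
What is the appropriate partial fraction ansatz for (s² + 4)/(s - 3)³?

Repeated linear factor (power 3): A/(s - 3) + B/(s - 3)² + C/(s - 3)³


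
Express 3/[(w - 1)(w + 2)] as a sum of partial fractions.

3/(w - 1)(w + 2) = P/(w - 1) + Q/(w + 2). P = 3/(1 + 2) = 1, Q = 3/(-2 - 1) = -1
Result: 1/(w - 1) - 1/(w + 2)


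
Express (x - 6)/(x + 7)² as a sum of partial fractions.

(x - 6) = A(x + 7) + B. At x = -7: B = 1·(-7) - 6 = -13. Coeff of x: A = 1
Result: 1/(x + 7) - 13/(x + 7)²


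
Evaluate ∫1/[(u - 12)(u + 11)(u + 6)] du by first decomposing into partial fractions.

Cover-up: α = 1/414, β = 1/115, γ = -1/90. Decomposition: (1/414)/(u - 12) + (1/115)/(u + 11) - (1/90)/(u + 6). Integrate each term: (1/414) ln|(u - 12)| + (1/115) ln|(u + 11)| - (1/90) ln|(u + 6)| + C


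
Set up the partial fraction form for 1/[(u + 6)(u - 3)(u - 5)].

Three distinct linear factors: P/(u + 6) + Q/(u - 3) + R/(u - 5)


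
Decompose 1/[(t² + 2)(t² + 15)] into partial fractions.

Coefficient matching gives P = R = 0, Q = 1/(15-2) = 1/13, S = -Q = -1/13
Result: (1/13)/(t² + 2) - (1/13)/(t² + 15)


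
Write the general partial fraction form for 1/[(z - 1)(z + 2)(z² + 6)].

Two linear + quadratic: α/(z - 1) + β/(z + 2) + (γz + δ)/(z² + 6)


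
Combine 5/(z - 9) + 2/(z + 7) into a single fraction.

Common denominator (z - 9)(z + 7). Numerator: 5(z + 7) + 2(z - 9) = (5z + 35) + (2z - 18) = 7z + 17
Result: (7z + 17)/[(z - 9)(z + 7)]


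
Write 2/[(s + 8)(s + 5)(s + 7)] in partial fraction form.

Using cover-up method: α = 2/3, β = 1/3, γ = -1
Result: (2/3)/(s + 8) + (1/3)/(s + 5) - 1/(s + 7)


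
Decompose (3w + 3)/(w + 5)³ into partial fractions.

(3w + 3) = P(w + 5)² + Q(w + 5) + R. At w = -5: R = 3·(-5) + 3 = -12. Coefficients: P = 0, Q = 3
Result: 3/(w + 5)² - 12/(w + 5)³


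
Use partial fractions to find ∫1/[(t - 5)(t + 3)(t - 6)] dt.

Cover-up: A = -1/8, B = 1/72, C = 1/9. Decomposition: (-1/8)/(t - 5) + (1/72)/(t + 3) + (1/9)/(t - 6). Integrate each term: (-1/8) ln|(t - 5)| + (1/72) ln|(t + 3)| + (1/9) ln|(t - 6)| + C


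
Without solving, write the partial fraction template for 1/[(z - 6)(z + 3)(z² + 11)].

Two linear + quadratic: A/(z - 6) + B/(z + 3) + (Cz + D)/(z² + 11)


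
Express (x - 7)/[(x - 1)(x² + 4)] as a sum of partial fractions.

At x=1: A = (1·1 - 7)/(1² + 4) = -6/5. B = -A = 6/5, C = 1 - 1·A = 11/5
Result: (-6/5)/(x - 1) + ((6/5)x + 11/5)/(x² + 4)


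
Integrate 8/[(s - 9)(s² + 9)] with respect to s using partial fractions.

Cover-up at s=9: P = 8/(9²+9) = 4/45. Coeff matching: Q = -4/45, R = -4/5. Decomposition: (4/45)/(s - 9) - ((4/45)s + 4/5)/(s² + 9). Integrate: linear → ln, quadratic → (1/2)ln + arctan: (4/45) ln|(s - 9)| - (2/45) ln(s² + 9) - (4/15) arctan(s/3) + C


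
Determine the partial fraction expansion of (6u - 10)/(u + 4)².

(6u - 10) = α(u + 4) + β. At u = -4: β = 6·(-4) - 10 = -34. Coeff of u: α = 6
Result: 6/(u + 4) - 34/(u + 4)²


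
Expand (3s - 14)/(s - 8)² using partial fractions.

(3s - 14) = P(s - 8) + Q. At s = 8: Q = 3·8 - 14 = 10. Coeff of s: P = 3
Result: 3/(s - 8) + 10/(s - 8)²


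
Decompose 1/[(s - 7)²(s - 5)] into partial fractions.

Cover-up at s=5: C = 1/(5 - 7)² = 1/4. Cover-up at s=7: B = 1/(7 - 5) = 1/2. Comparing s² coeff: A = -C = -1/4
Result: (-1/4)/(s - 7) + (1/2)/(s - 7)² + (1/4)/(s - 5)


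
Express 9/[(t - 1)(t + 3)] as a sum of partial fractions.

9/(t - 1)(t + 3) = P/(t - 1) + Q/(t + 3). P = 9/(1 + 3) = 9/4, Q = 9/(-3 - 1) = -9/4
Result: (9/4)/(t - 1) - (9/4)/(t + 3)


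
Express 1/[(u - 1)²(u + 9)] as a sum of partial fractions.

Cover-up at u=-9: γ = 1/(-9 - 1)² = 1/100. Cover-up at u=1: β = 1/(1 + 9) = 1/10. Comparing u² coeff: α = -γ = -1/100
Result: (-1/100)/(u - 1) + (1/10)/(u - 1)² + (1/100)/(u + 9)


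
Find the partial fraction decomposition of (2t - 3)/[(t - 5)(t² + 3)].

At t=5: P = (2·5 - 3)/(5² + 3) = 1/4. Q = -P = -1/4, R = 2 - 5·P = 3/4
Result: (1/4)/(t - 5) - ((1/4)t - 3/4)/(t² + 3)


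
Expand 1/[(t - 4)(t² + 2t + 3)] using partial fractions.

Cover-up at t = 4: A = 1/(4² + 2·4 + 3) = 1/27. Then B = -A = -1/27, C = -A·(2 + 4) = -2/9
Result: (1/27)/(t - 4) - ((1/27)t + 2/9)/(t² + 2t + 3)


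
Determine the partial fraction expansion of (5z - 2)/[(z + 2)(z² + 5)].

At z=-2: α = (5·(-2) - 2)/((-2)² + 5) = -4/3. β = -α = 4/3, γ = 5 - (-2)·α = 7/3
Result: (-4/3)/(z + 2) + ((4/3)z + 7/3)/(z² + 5)


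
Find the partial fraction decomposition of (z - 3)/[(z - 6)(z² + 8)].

At z=6: A = (1·6 - 3)/(6² + 8) = 3/44. B = -A = -3/44, C = 1 - 6·A = 13/22
Result: (3/44)/(z - 6) - ((3/44)z - 13/22)/(z² + 8)


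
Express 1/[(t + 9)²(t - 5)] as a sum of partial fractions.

Cover-up at t=5: R = 1/(5 + 9)² = 1/196. Cover-up at t=-9: Q = 1/(-9 - 5) = -1/14. Comparing t² coeff: P = -R = -1/196
Result: (-1/196)/(t + 9) - (1/14)/(t + 9)² + (1/196)/(t - 5)


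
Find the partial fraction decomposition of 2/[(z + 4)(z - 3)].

2/(z + 4)(z - 3) = α/(z + 4) + β/(z - 3). α = 2/(-4 - 3) = -2/7, β = 2/(3 + 4) = 2/7
Result: (-2/7)/(z + 4) + (2/7)/(z - 3)


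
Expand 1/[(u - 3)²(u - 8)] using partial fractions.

Cover-up at u=8: γ = 1/(8 - 3)² = 1/25. Cover-up at u=3: β = 1/(3 - 8) = -1/5. Comparing u² coeff: α = -γ = -1/25
Result: (-1/25)/(u - 3) - (1/5)/(u - 3)² + (1/25)/(u - 8)


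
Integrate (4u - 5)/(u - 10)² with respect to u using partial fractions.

Decompose: A = 4, B = 4·10 - 5 = 35, so (4u - 5)/(u - 10)² = 4/(u - 10) + 35/(u - 10)². Integrate: ∫ A/(u - 10) du = 4 ln|(u - 10)|; ∫ B/(u - 10)² du = -35/(u - 10). Sum: 4 ln|(u - 10)| - 35/(u - 10) + C


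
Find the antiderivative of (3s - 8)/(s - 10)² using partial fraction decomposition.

Decompose: P = 3, Q = 3·10 - 8 = 22, so (3s - 8)/(s - 10)² = 3/(s - 10) + 22/(s - 10)². Integrate: ∫ P/(s - 10) ds = 3 ln|(s - 10)|; ∫ Q/(s - 10)² ds = -22/(s - 10). Sum: 3 ln|(s - 10)| - 22/(s - 10) + C


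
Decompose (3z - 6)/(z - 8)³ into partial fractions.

(3z - 6) = A(z - 8)² + B(z - 8) + C. At z = 8: C = 3·8 - 6 = 18. Coefficients: A = 0, B = 3
Result: 3/(z - 8)² + 18/(z - 8)³


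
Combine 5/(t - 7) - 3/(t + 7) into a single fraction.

Common denominator (t - 7)(t + 7). Numerator: 5(t + 7) - 3(t - 7) = (5t + 35) - (3t - 21) = 2t + 56
Result: (2t + 56)/[(t - 7)(t + 7)]


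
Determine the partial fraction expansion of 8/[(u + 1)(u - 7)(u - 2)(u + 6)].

Using Heaviside cover-up: (1/15)/(u + 1) + (1/65)/(u - 7) - (1/15)/(u - 2) - (1/65)/(u + 6)


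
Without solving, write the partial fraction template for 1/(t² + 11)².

Repeated quadratic factor: (αt + β)/(t² + 11) + (γt + δ)/(t² + 11)²


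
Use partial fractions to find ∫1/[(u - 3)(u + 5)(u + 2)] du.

Cover-up: α = 1/40, β = 1/24, γ = -1/15. Decomposition: (1/40)/(u - 3) + (1/24)/(u + 5) - (1/15)/(u + 2). Integrate each term: (1/40) ln|(u - 3)| + (1/24) ln|(u + 5)| - (1/15) ln|(u + 2)| + C


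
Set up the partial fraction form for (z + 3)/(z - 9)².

Repeated linear factor: A/(z - 9) + B/(z - 9)²


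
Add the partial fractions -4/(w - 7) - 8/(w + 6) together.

Common denominator (w - 7)(w + 6). Numerator: -4(w + 6) - 8(w - 7) = (-4w - 24) - (8w - 56) = -12w + 32
Result: (-12w + 32)/[(w - 7)(w + 6)]


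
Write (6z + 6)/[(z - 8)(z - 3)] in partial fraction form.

At z=8: A = (6·8 + 6)/(8 - 3) = 54/5. At z=3: B = (6·3 + 6)/(3 - 8) = -24/5
Result: (54/5)/(z - 8) - (24/5)/(z - 3)


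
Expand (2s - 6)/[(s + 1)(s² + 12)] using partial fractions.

At s=-1: P = (2·(-1) - 6)/((-1)² + 12) = -8/13. Q = -P = 8/13, R = 2 - (-1)·P = 18/13
Result: (-8/13)/(s + 1) + ((8/13)s + 18/13)/(s² + 12)


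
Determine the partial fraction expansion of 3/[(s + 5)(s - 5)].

3/(s + 5)(s - 5) = α/(s + 5) + β/(s - 5). α = 3/(-5 - 5) = -3/10, β = 3/(5 + 5) = 3/10
Result: (-3/10)/(s + 5) + (3/10)/(s - 5)


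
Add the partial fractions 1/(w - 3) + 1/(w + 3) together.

Common denominator (w - 3)(w + 3). Numerator: 1(w + 3) + 1(w - 3) = (w + 3) + (w - 3) = 2w
Result: (2w)/[(w - 3)(w + 3)]


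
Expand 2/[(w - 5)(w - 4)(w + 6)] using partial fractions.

Using cover-up method: P = 2/11, Q = -1/5, R = 1/55
Result: (2/11)/(w - 5) - (1/5)/(w - 4) + (1/55)/(w + 6)


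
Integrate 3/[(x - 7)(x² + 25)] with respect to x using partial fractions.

Cover-up at x=7: A = 3/(7²+25) = 3/74. Coeff matching: B = -3/74, C = -21/74. Decomposition: (3/74)/(x - 7) - ((3/74)x + 21/74)/(x² + 25). Integrate: linear → ln, quadratic → (1/2)ln + arctan: (3/74) ln|(x - 7)| - (3/148) ln(x² + 25) - (21/370) arctan(x/5) + C


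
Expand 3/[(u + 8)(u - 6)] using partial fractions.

3/(u + 8)(u - 6) = A/(u + 8) + B/(u - 6). A = 3/(-8 - 6) = -3/14, B = 3/(6 + 8) = 3/14
Result: (-3/14)/(u + 8) + (3/14)/(u - 6)


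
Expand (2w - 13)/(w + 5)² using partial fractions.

(2w - 13) = α(w + 5) + β. At w = -5: β = 2·(-5) - 13 = -23. Coeff of w: α = 2
Result: 2/(w + 5) - 23/(w + 5)²


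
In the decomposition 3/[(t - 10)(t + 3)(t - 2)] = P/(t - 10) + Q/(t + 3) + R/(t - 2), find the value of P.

Cover-up at t = 10: P = 3/[(10 + 3)(10 - 2)] = 3/[(13)(8)] = 3/104


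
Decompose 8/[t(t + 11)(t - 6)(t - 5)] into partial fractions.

Using Heaviside cover-up: (4/165)/t - (1/374)/(t + 11) + (4/51)/(t - 6) - (1/10)/(t - 5)


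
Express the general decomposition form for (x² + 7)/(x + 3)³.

Repeated linear factor (power 3): A/(x + 3) + B/(x + 3)² + C/(x + 3)³


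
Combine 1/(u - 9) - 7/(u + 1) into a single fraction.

Common denominator (u - 9)(u + 1). Numerator: 1(u + 1) - 7(u - 9) = (u + 1) - (7u - 63) = -6u + 64
Result: (-6u + 64)/[(u - 9)(u + 1)]


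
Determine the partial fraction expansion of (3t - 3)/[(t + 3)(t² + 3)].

At t=-3: P = (3·(-3) - 3)/((-3)² + 3) = -1. Q = -P = 1, R = 3 - (-3)·P = 0
Result: -1/(t + 3) + (t)/(t² + 3)


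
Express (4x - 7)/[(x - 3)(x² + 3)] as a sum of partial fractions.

At x=3: A = (4·3 - 7)/(3² + 3) = 5/12. B = -A = -5/12, C = 4 - 3·A = 11/4
Result: (5/12)/(x - 3) - ((5/12)x - 11/4)/(x² + 3)


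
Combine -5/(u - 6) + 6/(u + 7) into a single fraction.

Common denominator (u - 6)(u + 7). Numerator: -5(u + 7) + 6(u - 6) = (-5u - 35) + (6u - 36) = u - 71
Result: (u - 71)/[(u - 6)(u + 7)]


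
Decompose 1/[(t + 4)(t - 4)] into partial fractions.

1/(t + 4)(t - 4) = P/(t + 4) + Q/(t - 4). P = 1/(-4 - 4) = -1/8, Q = 1/(4 + 4) = 1/8
Result: (-1/8)/(t + 4) + (1/8)/(t - 4)


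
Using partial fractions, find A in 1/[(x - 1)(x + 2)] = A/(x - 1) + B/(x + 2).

Cover-up at x = 1: A = 1/(1 + 2) = 1/3


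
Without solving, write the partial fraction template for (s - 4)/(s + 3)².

Repeated linear factor: α/(s + 3) + β/(s + 3)²


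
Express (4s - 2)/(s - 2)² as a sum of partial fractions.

(4s - 2) = A(s - 2) + B. At s = 2: B = 4·2 - 2 = 6. Coeff of s: A = 4
Result: 4/(s - 2) + 6/(s - 2)²


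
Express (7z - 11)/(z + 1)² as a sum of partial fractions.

(7z - 11) = P(z + 1) + Q. At z = -1: Q = 7·(-1) - 11 = -18. Coeff of z: P = 7
Result: 7/(z + 1) - 18/(z + 1)²


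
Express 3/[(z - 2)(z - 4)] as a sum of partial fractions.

3/(z - 2)(z - 4) = P/(z - 2) + Q/(z - 4). P = 3/(2 - 4) = -3/2, Q = 3/(4 - 2) = 3/2
Result: (-3/2)/(z - 2) + (3/2)/(z - 4)


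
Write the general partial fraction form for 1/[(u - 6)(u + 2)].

Distinct linear factors: A/(u - 6) + B/(u + 2)


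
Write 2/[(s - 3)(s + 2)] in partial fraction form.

2/(s - 3)(s + 2) = P/(s - 3) + Q/(s + 2). P = 2/(3 + 2) = 2/5, Q = 2/(-2 - 3) = -2/5
Result: (2/5)/(s - 3) - (2/5)/(s + 2)


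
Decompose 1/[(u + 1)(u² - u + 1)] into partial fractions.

Cover-up at u = -1: α = 1/((-1)² - 1·(-1) + 1) = 1/3. Then β = -α = -1/3, γ = -α·(-1 - 1) = 2/3
Result: (1/3)/(u + 1) - ((1/3)u - 2/3)/(u² - u + 1)


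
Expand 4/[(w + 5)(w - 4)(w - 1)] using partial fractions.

Using cover-up method: α = 2/27, β = 4/27, γ = -2/9
Result: (2/27)/(w + 5) + (4/27)/(w - 4) - (2/9)/(w - 1)


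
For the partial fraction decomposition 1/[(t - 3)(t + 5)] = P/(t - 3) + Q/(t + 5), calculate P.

Cover-up at t = 3: P = 1/(3 + 5) = 1/8


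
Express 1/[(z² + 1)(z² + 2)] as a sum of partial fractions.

Coefficient matching gives α = γ = 0, β = 1/(2-1) = 1, δ = -β = -1
Result: 1/(z² + 1) - 1/(z² + 2)


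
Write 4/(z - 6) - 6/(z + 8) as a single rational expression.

Common denominator (z - 6)(z + 8). Numerator: 4(z + 8) - 6(z - 6) = (4z + 32) - (6z - 36) = -2z + 68
Result: (-2z + 68)/[(z - 6)(z + 8)]


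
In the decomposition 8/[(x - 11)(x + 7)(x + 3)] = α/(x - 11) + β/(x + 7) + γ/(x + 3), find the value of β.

Cover-up at x = -7: β = 8/[(-7 - 11)(-7 + 3)] = 8/[(-18)(-4)] = 8/72 = 1/9


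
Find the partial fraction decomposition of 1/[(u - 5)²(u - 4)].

Cover-up at u=4: C = 1/(4 - 5)² = 1. Cover-up at u=5: B = 1/(5 - 4) = 1. Comparing u² coeff: A = -C = -1
Result: -1/(u - 5) + 1/(u - 5)² + 1/(u - 4)


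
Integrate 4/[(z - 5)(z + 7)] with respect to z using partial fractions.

Decompose: 4/[(z - 5)(z + 7)] = (1/3)/(z - 5) - (1/3)/(z + 7). Integrate each term: (1/3) ln|(z - 5)| - (1/3) ln|(z + 7)| + C


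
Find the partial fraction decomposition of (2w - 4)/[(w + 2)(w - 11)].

At w=-2: P = (2·(-2) - 4)/(-2 - 11) = 8/13. At w=11: Q = (2·11 - 4)/(11 + 2) = 18/13
Result: (8/13)/(w + 2) + (18/13)/(w - 11)


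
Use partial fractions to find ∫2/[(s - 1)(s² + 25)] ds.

Cover-up at s=1: α = 2/(1²+25) = 1/13. Coeff matching: β = -1/13, γ = -1/13. Decomposition: (1/13)/(s - 1) - ((1/13)s + 1/13)/(s² + 25). Integrate: linear → ln, quadratic → (1/2)ln + arctan: (1/13) ln|(s - 1)| - (1/26) ln(s² + 25) - (1/65) arctan(s/5) + C


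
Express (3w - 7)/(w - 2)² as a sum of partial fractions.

(3w - 7) = A(w - 2) + B. At w = 2: B = 3·2 - 7 = -1. Coeff of w: A = 3
Result: 3/(w - 2) - 1/(w - 2)²


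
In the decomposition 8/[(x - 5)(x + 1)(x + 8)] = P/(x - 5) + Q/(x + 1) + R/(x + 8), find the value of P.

Cover-up at x = 5: P = 8/[(5 + 1)(5 + 8)] = 8/[(6)(13)] = 8/78 = 4/39


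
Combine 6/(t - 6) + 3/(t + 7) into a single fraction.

Common denominator (t - 6)(t + 7). Numerator: 6(t + 7) + 3(t - 6) = (6t + 42) + (3t - 18) = 9t + 24
Result: (9t + 24)/[(t - 6)(t + 7)]


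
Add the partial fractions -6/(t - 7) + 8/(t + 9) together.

Common denominator (t - 7)(t + 9). Numerator: -6(t + 9) + 8(t - 7) = (-6t - 54) + (8t - 56) = 2t - 110
Result: (2t - 110)/[(t - 7)(t + 9)]


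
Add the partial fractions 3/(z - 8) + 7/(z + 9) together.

Common denominator (z - 8)(z + 9). Numerator: 3(z + 9) + 7(z - 8) = (3z + 27) + (7z - 56) = 10z - 29
Result: (10z - 29)/[(z - 8)(z + 9)]


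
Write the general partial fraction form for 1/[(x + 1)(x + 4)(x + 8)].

Three distinct linear factors: α/(x + 1) + β/(x + 4) + γ/(x + 8)


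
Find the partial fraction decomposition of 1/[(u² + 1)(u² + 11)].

Coefficient matching gives A = C = 0, B = 1/(11-1) = 1/10, D = -B = -1/10
Result: (1/10)/(u² + 1) - (1/10)/(u² + 11)


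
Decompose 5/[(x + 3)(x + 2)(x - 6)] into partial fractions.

Using cover-up method: A = 5/9, B = -5/8, C = 5/72
Result: (5/9)/(x + 3) - (5/8)/(x + 2) + (5/72)/(x - 6)


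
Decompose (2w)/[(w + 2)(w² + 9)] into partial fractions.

At w=-2: α = (2·(-2) + 0)/((-2)² + 9) = -4/13. β = -α = 4/13, γ = 2 - (-2)·α = 18/13
Result: (-4/13)/(w + 2) + ((4/13)w + 18/13)/(w² + 9)


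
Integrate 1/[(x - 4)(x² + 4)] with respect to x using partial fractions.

Cover-up at x=4: A = 1/(4²+4) = 1/20. Coeff matching: B = -1/20, C = -1/5. Decomposition: (1/20)/(x - 4) - ((1/20)x + 1/5)/(x² + 4). Integrate: linear → ln, quadratic → (1/2)ln + arctan: (1/20) ln|(x - 4)| - (1/40) ln(x² + 4) - (1/10) arctan(x/2) + C


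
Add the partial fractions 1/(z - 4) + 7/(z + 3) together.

Common denominator (z - 4)(z + 3). Numerator: 1(z + 3) + 7(z - 4) = (z + 3) + (7z - 28) = 8z - 25
Result: (8z - 25)/[(z - 4)(z + 3)]


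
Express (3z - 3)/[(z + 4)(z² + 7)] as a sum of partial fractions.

At z=-4: P = (3·(-4) - 3)/((-4)² + 7) = -15/23. Q = -P = 15/23, R = 3 - (-4)·P = 9/23
Result: (-15/23)/(z + 4) + ((15/23)z + 9/23)/(z² + 7)


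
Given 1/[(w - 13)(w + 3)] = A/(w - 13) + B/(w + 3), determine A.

Cover-up at w = 13: A = 1/(13 + 3) = 1/16


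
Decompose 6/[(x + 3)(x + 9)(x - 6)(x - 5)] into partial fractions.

Using Heaviside cover-up: (1/72)/(x + 3) - (1/210)/(x + 9) + (2/45)/(x - 6) - (3/56)/(x - 5)


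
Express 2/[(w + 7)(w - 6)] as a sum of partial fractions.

2/(w + 7)(w - 6) = P/(w + 7) + Q/(w - 6). P = 2/(-7 - 6) = -2/13, Q = 2/(6 + 7) = 2/13
Result: (-2/13)/(w + 7) + (2/13)/(w - 6)


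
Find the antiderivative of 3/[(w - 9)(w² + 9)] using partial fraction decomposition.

Cover-up at w=9: P = 3/(9²+9) = 1/30. Coeff matching: Q = -1/30, R = -3/10. Decomposition: (1/30)/(w - 9) - ((1/30)w + 3/10)/(w² + 9). Integrate: linear → ln, quadratic → (1/2)ln + arctan: (1/30) ln|(w - 9)| - (1/60) ln(w² + 9) - (1/10) arctan(w/3) + C


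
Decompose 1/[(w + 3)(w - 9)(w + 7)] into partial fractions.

Using cover-up method: P = -1/48, Q = 1/192, R = 1/64
Result: (-1/48)/(w + 3) + (1/192)/(w - 9) + (1/64)/(w + 7)


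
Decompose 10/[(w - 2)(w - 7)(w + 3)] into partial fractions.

Using cover-up method: P = -2/5, Q = 1/5, R = 1/5
Result: (-2/5)/(w - 2) + (1/5)/(w - 7) + (1/5)/(w + 3)


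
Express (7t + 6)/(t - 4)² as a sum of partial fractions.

(7t + 6) = P(t - 4) + Q. At t = 4: Q = 7·4 + 6 = 34. Coeff of t: P = 7
Result: 7/(t - 4) + 34/(t - 4)²


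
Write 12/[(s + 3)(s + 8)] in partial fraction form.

12/(s + 3)(s + 8) = α/(s + 3) + β/(s + 8). α = 12/(-3 + 8) = 12/5, β = 12/(-8 + 3) = -12/5
Result: (12/5)/(s + 3) - (12/5)/(s + 8)


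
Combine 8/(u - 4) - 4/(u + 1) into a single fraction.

Common denominator (u - 4)(u + 1). Numerator: 8(u + 1) - 4(u - 4) = (8u + 8) - (4u - 16) = 4u + 24
Result: (4u + 24)/[(u - 4)(u + 1)]


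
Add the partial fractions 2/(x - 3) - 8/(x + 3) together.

Common denominator (x - 3)(x + 3). Numerator: 2(x + 3) - 8(x - 3) = (2x + 6) - (8x - 24) = -6x + 30
Result: (-6x + 30)/[(x - 3)(x + 3)]


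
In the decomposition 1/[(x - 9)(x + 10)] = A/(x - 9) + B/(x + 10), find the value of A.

Cover-up at x = 9: A = 1/(9 + 10) = 1/19


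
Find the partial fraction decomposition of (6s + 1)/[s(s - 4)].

At s=0: P = (6·0 + 1)/(0 - 4) = -1/4. At s=4: Q = (6·4 + 1)/(4 - 0) = 25/4
Result: (-1/4)/s + (25/4)/(s - 4)


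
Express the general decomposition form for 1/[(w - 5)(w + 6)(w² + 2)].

Two linear + quadratic: P/(w - 5) + Q/(w + 6) + (Rw + S)/(w² + 2)


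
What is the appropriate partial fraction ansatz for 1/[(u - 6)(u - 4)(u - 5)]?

Three distinct linear factors: A/(u - 6) + B/(u - 4) + C/(u - 5)


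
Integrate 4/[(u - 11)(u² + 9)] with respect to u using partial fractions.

Cover-up at u=11: P = 4/(11²+9) = 2/65. Coeff matching: Q = -2/65, R = -22/65. Decomposition: (2/65)/(u - 11) - ((2/65)u + 22/65)/(u² + 9). Integrate: linear → ln, quadratic → (1/2)ln + arctan: (2/65) ln|(u - 11)| - (1/65) ln(u² + 9) - (22/195) arctan(u/3) + C


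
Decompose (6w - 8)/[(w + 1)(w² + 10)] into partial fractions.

At w=-1: A = (6·(-1) - 8)/((-1)² + 10) = -14/11. B = -A = 14/11, C = 6 - (-1)·A = 52/11
Result: (-14/11)/(w + 1) + ((14/11)w + 52/11)/(w² + 10)


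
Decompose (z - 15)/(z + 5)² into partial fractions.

(z - 15) = A(z + 5) + B. At z = -5: B = 1·(-5) - 15 = -20. Coeff of z: A = 1
Result: 1/(z + 5) - 20/(z + 5)²


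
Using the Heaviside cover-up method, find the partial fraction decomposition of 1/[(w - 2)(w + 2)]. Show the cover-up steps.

Cover (w - 2): set w=2, get A = 1/(2 + 2) = 1/4. Cover (w + 2): set w=-2, get B = 1/(-2 - 2) = -1/4.
Result: (1/4)/(w - 2) - (1/4)/(w + 2)


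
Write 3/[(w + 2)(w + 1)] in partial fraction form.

3/(w + 2)(w + 1) = P/(w + 2) + Q/(w + 1). P = 3/(-2 + 1) = -3, Q = 3/(-1 + 2) = 3
Result: -3/(w + 2) + 3/(w + 1)


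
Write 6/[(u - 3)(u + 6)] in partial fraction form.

6/(u - 3)(u + 6) = P/(u - 3) + Q/(u + 6). P = 6/(3 + 6) = 2/3, Q = 6/(-6 - 3) = -2/3
Result: (2/3)/(u - 3) - (2/3)/(u + 6)


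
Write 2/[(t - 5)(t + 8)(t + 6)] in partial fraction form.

Using cover-up method: A = 2/143, B = 1/13, C = -1/11
Result: (2/143)/(t - 5) + (1/13)/(t + 8) - (1/11)/(t + 6)


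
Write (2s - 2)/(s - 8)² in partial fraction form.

(2s - 2) = P(s - 8) + Q. At s = 8: Q = 2·8 - 2 = 14. Coeff of s: P = 2
Result: 2/(s - 8) + 14/(s - 8)²


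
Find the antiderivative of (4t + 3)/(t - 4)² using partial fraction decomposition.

Decompose: α = 4, β = 4·4 + 3 = 19, so (4t + 3)/(t - 4)² = 4/(t - 4) + 19/(t - 4)². Integrate: ∫ α/(t - 4) dt = 4 ln|(t - 4)|; ∫ β/(t - 4)² dt = -19/(t - 4). Sum: 4 ln|(t - 4)| - 19/(t - 4) + C


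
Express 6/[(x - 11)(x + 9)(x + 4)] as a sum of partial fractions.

Using cover-up method: P = 1/50, Q = 3/50, R = -2/25
Result: (1/50)/(x - 11) + (3/50)/(x + 9) - (2/25)/(x + 4)


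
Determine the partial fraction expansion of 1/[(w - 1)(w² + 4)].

Cover-up at w = 1: A = 1/(1² + 4) = 1/5. Then B = -A = -1/5, C = -A·(0 + 1) = -1/5
Result: (1/5)/(w - 1) - ((1/5)w + 1/5)/(w² + 4)


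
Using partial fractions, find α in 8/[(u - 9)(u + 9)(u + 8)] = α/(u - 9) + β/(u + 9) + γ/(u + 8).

Cover-up at u = 9: α = 8/[(9 + 9)(9 + 8)] = 8/[(18)(17)] = 8/306 = 4/153


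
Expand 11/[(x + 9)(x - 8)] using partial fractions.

11/(x + 9)(x - 8) = A/(x + 9) + B/(x - 8). A = 11/(-9 - 8) = -11/17, B = 11/(8 + 9) = 11/17
Result: (-11/17)/(x + 9) + (11/17)/(x - 8)


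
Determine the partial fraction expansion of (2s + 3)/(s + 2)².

(2s + 3) = A(s + 2) + B. At s = -2: B = 2·(-2) + 3 = -1. Coeff of s: A = 2
Result: 2/(s + 2) - 1/(s + 2)²


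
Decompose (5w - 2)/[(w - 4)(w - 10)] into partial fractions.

At w=4: A = (5·4 - 2)/(4 - 10) = -3. At w=10: B = (5·10 - 2)/(10 - 4) = 8
Result: -3/(w - 4) + 8/(w - 10)


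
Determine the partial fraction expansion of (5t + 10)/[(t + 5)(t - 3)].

At t=-5: A = (5·(-5) + 10)/(-5 - 3) = 15/8. At t=3: B = (5·3 + 10)/(3 + 5) = 25/8
Result: (15/8)/(t + 5) + (25/8)/(t - 3)


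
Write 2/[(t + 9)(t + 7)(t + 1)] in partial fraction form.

Using cover-up method: α = 1/8, β = -1/6, γ = 1/24
Result: (1/8)/(t + 9) - (1/6)/(t + 7) + (1/24)/(t + 1)


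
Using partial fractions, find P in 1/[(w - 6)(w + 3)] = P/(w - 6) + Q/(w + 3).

Cover-up at w = 6: P = 1/(6 + 3) = 1/9


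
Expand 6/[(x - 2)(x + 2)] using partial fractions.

6/(x - 2)(x + 2) = P/(x - 2) + Q/(x + 2). P = 6/(2 + 2) = 3/2, Q = 6/(-2 - 2) = -3/2
Result: (3/2)/(x - 2) - (3/2)/(x + 2)


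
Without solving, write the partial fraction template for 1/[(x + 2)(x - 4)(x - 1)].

Three distinct linear factors: A/(x + 2) + B/(x - 4) + C/(x - 1)


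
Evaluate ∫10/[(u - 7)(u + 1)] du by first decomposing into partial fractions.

Decompose: 10/[(u - 7)(u + 1)] = (5/4)/(u - 7) - (5/4)/(u + 1). Integrate each term: (5/4) ln|(u - 7)| - (5/4) ln|(u + 1)| + C


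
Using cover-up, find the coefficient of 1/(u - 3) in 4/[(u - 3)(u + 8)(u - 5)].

Cover (u - 3), set u=3: 4/[(3 + 8)(3 - 5)] = -2/11


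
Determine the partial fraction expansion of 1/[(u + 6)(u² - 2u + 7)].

Cover-up at u = -6: α = 1/((-6)² - 2·(-6) + 7) = 1/55. Then β = -α = -1/55, γ = -α·(-2 - 6) = 8/55
Result: (1/55)/(u + 6) - ((1/55)u - 8/55)/(u² - 2u + 7)
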